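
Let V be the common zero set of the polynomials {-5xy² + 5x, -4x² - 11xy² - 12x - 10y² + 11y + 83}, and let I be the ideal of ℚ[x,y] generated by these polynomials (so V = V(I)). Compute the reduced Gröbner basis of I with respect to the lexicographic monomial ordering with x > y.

f_1 = -5xy² + 5x, LT = xy².
f_2 = -4x² - 11xy² - 12x - 10y² + 11y + 83, LT = x².

S(f_1,f_2): lcm = x²y². S = -x² - 11/4xy⁴ - 3xy² - 5/2y⁴ + 11/4y³ + 83/4y².
  leading term x²: subtract (¼)·f_2 from -x² - 11/4xy⁴ - 3xy² - 5/2y⁴ + 11/4y³ + 83/4y² → -11/4xy⁴ - ¼xy² + 3x - 5/2y⁴ + 11/4y³ + 93/4y² - 11/4y - 83/4
  leading term xy⁴: subtract (11/20y²)·f_1 from -11/4xy⁴ - ¼xy² + 3x - 5/2y⁴ + 11/4y³ + 93/4y² - 11/4y - 83/4 → -3xy² + 3x - 5/2y⁴ + 11/4y³ + 93/4y² - 11/4y - 83/4
  leading term xy²: subtract (⅗)·f_1 from -3xy² + 3x - 5/2y⁴ + 11/4y³ + 93/4y² - 11/4y - 83/4 → -5/2y⁴ + 11/4y³ + 93/4y² - 11/4y - 83/4
  leading term y⁴: no divisor's leading term divides it; move -5/2y⁴ to the remainder.
  leading term y³: no divisor's leading term divides it; move 11/4y³ to the remainder.
  leading term y²: no divisor's leading term divides it; move 93/4y² to the remainder.
  leading term y: no divisor's leading term divides it; move -11/4y to the remainder.
  leading term 1: no divisor's leading term divides it; move -83/4 to the remainder.
  remainder -5/2y⁴ + 11/4y³ + 93/4y² - 11/4y - 83/4 ≠ 0; add g_3 = -5/2y⁴ + 11/4y³ + 93/4y² - 11/4y - 83/4 to the basis.

The other S-polynomials (S(f_1,g_3), S(f_2,g_3)) all reduce to 0 modulo the current basis, so we have a Gröbner basis.

G = {x² + 23/4x + 5/2y² - 11/4y - 83/4, xy² - x, y⁴ - 11/10y³ - 93/10y² + 11/10y + 83/10}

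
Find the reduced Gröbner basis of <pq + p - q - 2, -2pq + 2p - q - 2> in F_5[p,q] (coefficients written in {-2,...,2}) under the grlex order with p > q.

f_1 = pq + p - q - 2, LT = pq.
f_2 = -2pq + 2p - q - 2, LT = pq.

S(f_1,f_2): lcm = pq. S = 2p + q + 2.
  leading term p: no divisor's leading term divides it; move 2p to the remainder.
  leading term q: no divisor's leading term divides it; move q to the remainder.
  leading term 1: no divisor's leading term divides it; move 2 to the remainder.
  remainder 2p + q + 2 ≠ 0; add g_3 = 2p + q + 2 to the basis.

S(f_1,g_3): lcm = pq. S = 2q^{2} + p - 2q - 2.
  leading term q^{2}: no divisor's leading term divides it; move 2q^{2} to the remainder.
  leading term p: subtract (-2)·g_3 from p - 2q - 2 → 2
  leading term 1: no divisor's leading term divides it; move 2 to the remainder.
  remainder 2q^{2} + 2 ≠ 0; add g_4 = 2q^{2} + 2 to the basis.

The other S-polynomials (S(f_2,g_3), S(f_1,g_4), S(f_2,g_4), S(g_3,g_4)) all reduce to 0 modulo the current basis, so we have a Gröbner basis.
Inter-reduce: drop elements whose leading term is divisible by another's, tail-reduce, and make monic.

G = {q^{2} + 1, p - 2q + 1}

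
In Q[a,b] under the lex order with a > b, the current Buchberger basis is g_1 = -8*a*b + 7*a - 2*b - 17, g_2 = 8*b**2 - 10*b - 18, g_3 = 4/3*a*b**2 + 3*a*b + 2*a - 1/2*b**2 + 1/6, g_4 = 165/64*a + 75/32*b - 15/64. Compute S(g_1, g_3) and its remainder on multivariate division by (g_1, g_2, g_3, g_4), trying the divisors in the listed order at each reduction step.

S(g_1, g_3) = -25/8*a*b - 3/2*a + 5/8*b**2 + 17/8*b - 1/8; remainder on division = 2653/352*b + 2653/352.

lcm(LM(g_1), LM(g_3)) = a*b**2.
S = (lcm/LT(g_1))·g_1 − (lcm/LT(g_3))·g_3 = -25/8*a*b - 3/2*a + 5/8*b**2 + 17/8*b - 1/8.
Reduce S modulo (g_1, g_2, g_3, g_4) in that order:
  leading term a*b: subtract (25/64)·g_1 from -25/8*a*b - 3/2*a + 5/8*b**2 + 17/8*b - 1/8 → -271/64*a + 5/8*b**2 + 93/32*b + 417/64
  leading term a: subtract (-271/165)·g_4 from -271/64*a + 5/8*b**2 + 93/32*b + 417/64 → 5/8*b**2 + 1189/176*b + 1079/176
  leading term b**2: subtract (5/64)·g_2 from 5/8*b**2 + 1189/176*b + 1079/176 → 2653/352*b + 2653/352
  leading term b: no divisor's leading term divides it; move 2653/352*b to the remainder.
  leading term 1: no divisor's leading term divides it; move 2653/352 to the remainder.
The remainder 2653/352*b + 2653/352 is nonzero, so it would be added as the next basis element.
An S-polynomial is built so that the two leading terms cancel; whether anything survives reduction is exactly the Gröbner-basis criterion.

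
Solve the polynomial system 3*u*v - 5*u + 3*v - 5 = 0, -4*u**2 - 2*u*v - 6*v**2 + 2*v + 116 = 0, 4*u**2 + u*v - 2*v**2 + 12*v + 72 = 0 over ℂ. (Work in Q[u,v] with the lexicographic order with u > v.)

Compute a lex Gröbner basis by Buchberger's algorithm.
f_1 = 3*u*v - 5*u + 3*v - 5, LT = u*v.
f_2 = -4*u**2 - 2*u*v - 6*v**2 + 2*v + 116, LT = u**2.
f_3 = 4*u**2 + u*v - 2*v**2 + 12*v + 72, LT = u**2.

S(f_1,f_2): lcm = u**2*v. S = -5/3*u**2 - 1/2*u*v**2 + u*v - 5/3*u - 3/2*v**3 + 1/2*v**2 + 29*v.
  leading term u**2: subtract (5/12)·f_2 from -5/3*u**2 - 1/2*u*v**2 + u*v - 5/3*u - 3/2*v**3 + 1/2*v**2 + 29*v → -1/2*u*v**2 + 11/6*u*v - 5/3*u - 3/2*v**3 + 3*v**2 + 169/6*v - 145/3
  leading term u*v**2: subtract (-1/6*v)·f_1 from -1/2*u*v**2 + 11/6*u*v - 5/3*u - 3/2*v**3 + 3*v**2 + 169/6*v - 145/3 → u*v - 5/3*u - 3/2*v**3 + 7/2*v**2 + 82/3*v - 145/3
  leading term u*v: subtract (1/3)·f_1 from u*v - 5/3*u - 3/2*v**3 + 7/2*v**2 + 82/3*v - 145/3 → -3/2*v**3 + 7/2*v**2 + 79/3*v - 140/3
  leading term v**3: no divisor's leading term divides it; move -3/2*v**3 to the remainder.
  leading term v**2: no divisor's leading term divides it; move 7/2*v**2 to the remainder.
  leading term v: no divisor's leading term divides it; move 79/3*v to the remainder.
  leading term 1: no divisor's leading term divides it; move -140/3 to the remainder.
  remainder -3/2*v**3 + 7/2*v**2 + 79/3*v - 140/3 ≠ 0; add h_4 = -3/2*v**3 + 7/2*v**2 + 79/3*v - 140/3 to the basis.

S(f_1,f_3): lcm = u**2*v. S = -5/3*u**2 - 1/4*u*v**2 + u*v - 5/3*u + 1/2*v**3 - 3*v**2 - 18*v.
  leading term u**2: subtract (5/12)·f_2 from -5/3*u**2 - 1/4*u*v**2 + u*v - 5/3*u + 1/2*v**3 - 3*v**2 - 18*v → -1/4*u*v**2 + 11/6*u*v - 5/3*u + 1/2*v**3 - 1/2*v**2 - 113/6*v - 145/3
  leading term u*v**2: subtract (-1/12*v)·f_1 from -1/4*u*v**2 + 11/6*u*v - 5/3*u + 1/2*v**3 - 1/2*v**2 - 113/6*v - 145/3 → 17/12*u*v - 5/3*u + 1/2*v**3 - 1/4*v**2 - 77/4*v - 145/3
  leading term u*v: subtract (17/36)·f_1 from 17/12*u*v - 5/3*u + 1/2*v**3 - 1/4*v**2 - 77/4*v - 145/3 → 25/36*u + 1/2*v**3 - 1/4*v**2 - 62/3*v - 1655/36
  leading term u: no divisor's leading term divides it; move 25/36*u to the remainder.
  leading term v**3: subtract (-1/3)·h_4 from 1/2*v**3 - 1/4*v**2 - 62/3*v - 1655/36 → 11/12*v**2 - 107/9*v - 2215/36
  leading term v**2: no divisor's leading term divides it; move 11/12*v**2 to the remainder.
  leading term v: no divisor's leading term divides it; move -107/9*v to the remainder.
  leading term 1: no divisor's leading term divides it; move -2215/36 to the remainder.
  remainder 25/36*u + 11/12*v**2 - 107/9*v - 2215/36 ≠ 0; add h_5 = 25/36*u + 11/12*v**2 - 107/9*v - 2215/36 to the basis.

S(f_2,f_3): lcm = u**2. S = 1/4*u*v + 2*v**2 - 7/2*v - 47.
  leading term u*v: subtract (1/12)·f_1 from 1/4*u*v + 2*v**2 - 7/2*v - 47 → 5/12*u + 2*v**2 - 15/4*v - 559/12
  leading term u: subtract (3/5)·h_5 from 5/12*u + 2*v**2 - 15/4*v - 559/12 → 29/20*v**2 + 203/60*v - 29/3
  leading term v**2: no divisor's leading term divides it; move 29/20*v**2 to the remainder.
  leading term v: no divisor's leading term divides it; move 203/60*v to the remainder.
  leading term 1: no divisor's leading term divides it; move -29/3 to the remainder.
  remainder 29/20*v**2 + 203/60*v - 29/3 ≠ 0; add h_6 = 29/20*v**2 + 203/60*v - 29/3 to the basis.

S(f_2,h_5): lcm = u**2. S = -33/25*u*v**2 + 881/50*u*v + 443/5*u + 3/2*v**2 - 1/2*v - 29.
  leading term u*v**2: subtract (-11/25*v)·f_1 from -33/25*u*v**2 + 881/50*u*v + 443/5*u + 3/2*v**2 - 1/2*v - 29 → 771/50*u*v + 443/5*u + 141/50*v**2 - 27/10*v - 29
  leading term u*v: subtract (257/50)·f_1 from 771/50*u*v + 443/5*u + 141/50*v**2 - 27/10*v - 29 → 1143/10*u + 141/50*v**2 - 453/25*v - 33/10
  leading term u: subtract (20574/125)·h_5 from 1143/10*u + 141/50*v**2 - 453/25*v - 33/10 → -18507/125*v**2 + 242337/125*v + 253092/25
  leading term v**2: subtract (-74028/725)·h_6 from -18507/125*v**2 + 242337/125*v + 253092/25 → 57104/25*v + 228416/25
  leading term v: no divisor's leading term divides it; move 57104/25*v to the remainder.
  leading term 1: no divisor's leading term divides it; move 228416/25 to the remainder.
  remainder 57104/25*v + 228416/25 ≠ 0; add h_7 = 57104/25*v + 228416/25 to the basis.

The other S-polynomials (S(f_1,h_4), S(f_2,h_4), S(f_3,h_4), S(f_1,h_5), S(f_3,h_5), S(h_4,h_5), S(f_1,h_6), S(f_2,h_6), S(f_3,h_6), S(h_4,h_6), S(h_5,h_6), S(f_1,h_7), S(f_2,h_7), S(f_3,h_7), S(h_4,h_7), S(h_5,h_7), S(h_6,h_7)) all reduce to 0 modulo the current basis, so we have a Gröbner basis.
Inter-reduce: drop elements whose leading term is divisible by another's, tail-reduce, and make monic.
Reduced Gröbner basis: {u + 1, v + 4}.

Since the basis is lex-ordered, v + 4 is univariate in v. Its roots are {-4}. Back-substituting each root into the other basis elements fixes the other coordinates.
  v = -4: the earlier basis element becomes u + 1 = 0, giving u = -1 — point (-1, -4).
This is the nonlinear analogue of row-reducing a linear system.

{(-1, -4)}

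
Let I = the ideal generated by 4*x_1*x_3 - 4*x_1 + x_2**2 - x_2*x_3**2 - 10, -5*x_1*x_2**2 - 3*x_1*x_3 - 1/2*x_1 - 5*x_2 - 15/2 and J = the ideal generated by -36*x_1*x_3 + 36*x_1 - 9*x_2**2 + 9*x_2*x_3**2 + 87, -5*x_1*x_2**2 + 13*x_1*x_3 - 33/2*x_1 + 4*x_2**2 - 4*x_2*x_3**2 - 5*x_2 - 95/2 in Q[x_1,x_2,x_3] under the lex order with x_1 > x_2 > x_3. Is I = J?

Equality of ideals is decidable: compute both reduced Gröbner bases (unique for the ordering) and check whether they agree.
Buchberger on the first generating set:
f_1 = 4*x_1*x_3 - 4*x_1 + x_2**2 - x_2*x_3**2 - 10, LT = x_1*x_3.
f_2 = -5*x_1*x_2**2 - 3*x_1*x_3 - 1/2*x_1 - 5*x_2 - 15/2, LT = x_1*x_2**2.

S(f_1,f_2): lcm = x_1*x_2**2*x_3. S = -x_1*x_2**2 - 3/5*x_1*x_3**2 - 1/10*x_1*x_3 + 1/4*x_2**4 - 1/4*x_2**3*x_3**2 - 5/2*x_2**2 - x_2*x_3 - 3/2*x_3.
  leading term x_1*x_2**2: subtract (1/5)·f_2 from -x_1*x_2**2 - 3/5*x_1*x_3**2 - 1/10*x_1*x_3 + 1/4*x_2**4 - 1/4*x_2**3*x_3**2 - 5/2*x_2**2 - x_2*x_3 - 3/2*x_3 → -3/5*x_1*x_3**2 + 1/2*x_1*x_3 + 1/10*x_1 + 1/4*x_2**4 - 1/4*x_2**3*x_3**2 - 5/2*x_2**2 - x_2*x_3 + x_2 - 3/2*x_3 + 3/2
  leading term x_1*x_3**2: subtract (-3/20*x_3)·f_1 from -3/5*x_1*x_3**2 + 1/2*x_1*x_3 + 1/10*x_1 + 1/4*x_2**4 - 1/4*x_2**3*x_3**2 - 5/2*x_2**2 - x_2*x_3 + x_2 - 3/2*x_3 + 3/2 → -1/10*x_1*x_3 + 1/10*x_1 + 1/4*x_2**4 - 1/4*x_2**3*x_3**2 + 3/20*x_2**2*x_3 - 5/2*x_2**2 - 3/20*x_2*x_3**3 - x_2*x_3 + x_2 - 3*x_3 + 3/2
  leading term x_1*x_3: subtract (-1/40)·f_1 from -1/10*x_1*x_3 + 1/10*x_1 + 1/4*x_2**4 - 1/4*x_2**3*x_3**2 + 3/20*x_2**2*x_3 - 5/2*x_2**2 - 3/20*x_2*x_3**3 - x_2*x_3 + x_2 - 3*x_3 + 3/2 → 1/4*x_2**4 - 1/4*x_2**3*x_3**2 + 3/20*x_2**2*x_3 - 99/40*x_2**2 - 3/20*x_2*x_3**3 - 1/40*x_2*x_3**2 - x_2*x_3 + x_2 - 3*x_3 + 5/4
  leading term x_2**4: no divisor's leading term divides it; move 1/4*x_2**4 to the remainder.
  leading term x_2**3*x_3**2: no divisor's leading term divides it; move -1/4*x_2**3*x_3**2 to the remainder.
  leading term x_2**2*x_3: no divisor's leading term divides it; move 3/20*x_2**2*x_3 to the remainder.
  leading term x_2**2: no divisor's leading term divides it; move -99/40*x_2**2 to the remainder.
  leading term x_2*x_3**3: no divisor's leading term divides it; move -3/20*x_2*x_3**3 to the remainder.
  leading term x_2*x_3**2: no divisor's leading term divides it; move -1/40*x_2*x_3**2 to the remainder.
  leading term x_2*x_3: no divisor's leading term divides it; move -x_2*x_3 to the remainder.
  leading term x_2: no divisor's leading term divides it; move x_2 to the remainder.
  leading term x_3: no divisor's leading term divides it; move -3*x_3 to the remainder.
  leading term 1: no divisor's leading term divides it; move 5/4 to the remainder.
  remainder 1/4*x_2**4 - 1/4*x_2**3*x_3**2 + 3/20*x_2**2*x_3 - 99/40*x_2**2 - 3/20*x_2*x_3**3 - 1/40*x_2*x_3**2 - x_2*x_3 + x_2 - 3*x_3 + 5/4 ≠ 0; add g_3 = 1/4*x_2**4 - 1/4*x_2**3*x_3**2 + 3/20*x_2**2*x_3 - 99/40*x_2**2 - 3/20*x_2*x_3**3 - 1/40*x_2*x_3**2 - x_2*x_3 + x_2 - 3*x_3 + 5/4 to the basis.

The other S-polynomials (S(f_1,g_3), S(f_2,g_3)) all reduce to 0 modulo the current basis, so we have a Gröbner basis.
Inter-reduce: drop elements whose leading term is divisible by another's, tail-reduce, and make monic.
Reduced Gröbner basis: {x_1*x_2**2 + 7/10*x_1 - 3/20*x_2**2 + 3/20*x_2*x_3**2 + x_2 + 3, x_1*x_3 - x_1 + 1/4*x_2**2 - 1/4*x_2*x_3**2 - 5/2, x_2**4 - x_2**3*x_3**2 + 3/5*x_2**2*x_3 - 99/10*x_2**2 - 3/5*x_2*x_3**3 - 1/10*x_2*x_3**2 - 4*x_2*x_3 + 4*x_2 - 12*x_3 + 5}.

Buchberger on the second generating set:
h_1 = -36*x_1*x_3 + 36*x_1 - 9*x_2**2 + 9*x_2*x_3**2 + 87, LT = x_1*x_3.
h_2 = -5*x_1*x_2**2 + 13*x_1*x_3 - 33/2*x_1 + 4*x_2**2 - 4*x_2*x_3**2 - 5*x_2 - 95/2, LT = x_1*x_2**2.

S(h_1,h_2): lcm = x_1*x_2**2*x_3. S = -x_1*x_2**2 + 13/5*x_1*x_3**2 - 33/10*x_1*x_3 + 1/4*x_2**4 - 1/4*x_2**3*x_3**2 + 4/5*x_2**2*x_3 - 29/12*x_2**2 - 4/5*x_2*x_3**3 - x_2*x_3 - 19/2*x_3.
  leading term x_1*x_2**2: subtract (1/5)·h_2 from -x_1*x_2**2 + 13/5*x_1*x_3**2 - 33/10*x_1*x_3 + 1/4*x_2**4 - 1/4*x_2**3*x_3**2 + 4/5*x_2**2*x_3 - 29/12*x_2**2 - 4/5*x_2*x_3**3 - x_2*x_3 - 19/2*x_3 → 13/5*x_1*x_3**2 - 59/10*x_1*x_3 + 33/10*x_1 + 1/4*x_2**4 - 1/4*x_2**3*x_3**2 + 4/5*x_2**2*x_3 - 193/60*x_2**2 - 4/5*x_2*x_3**3 + 4/5*x_2*x_3**2 - x_2*x_3 + x_2 - 19/2*x_3 + 19/2
  leading term x_1*x_3**2: subtract (-13/180*x_3)·h_1 from 13/5*x_1*x_3**2 - 59/10*x_1*x_3 + 33/10*x_1 + 1/4*x_2**4 - 1/4*x_2**3*x_3**2 + 4/5*x_2**2*x_3 - 193/60*x_2**2 - 4/5*x_2*x_3**3 + 4/5*x_2*x_3**2 - x_2*x_3 + x_2 - 19/2*x_3 + 19/2 → -33/10*x_1*x_3 + 33/10*x_1 + 1/4*x_2**4 - 1/4*x_2**3*x_3**2 + 3/20*x_2**2*x_3 - 193/60*x_2**2 - 3/20*x_2*x_3**3 + 4/5*x_2*x_3**2 - x_2*x_3 + x_2 - 193/60*x_3 + 19/2
  leading term x_1*x_3: subtract (11/120)·h_1 from -33/10*x_1*x_3 + 33/10*x_1 + 1/4*x_2**4 - 1/4*x_2**3*x_3**2 + 3/20*x_2**2*x_3 - 193/60*x_2**2 - 3/20*x_2*x_3**3 + 4/5*x_2*x_3**2 - x_2*x_3 + x_2 - 193/60*x_3 + 19/2 → 1/4*x_2**4 - 1/4*x_2**3*x_3**2 + 3/20*x_2**2*x_3 - 287/120*x_2**2 - 3/20*x_2*x_3**3 - 1/40*x_2*x_3**2 - x_2*x_3 + x_2 - 193/60*x_3 + 61/40
  leading term x_2**4: no divisor's leading term divides it; move 1/4*x_2**4 to the remainder.
  leading term x_2**3*x_3**2: no divisor's leading term divides it; move -1/4*x_2**3*x_3**2 to the remainder.
  leading term x_2**2*x_3: no divisor's leading term divides it; move 3/20*x_2**2*x_3 to the remainder.
  leading term x_2**2: no divisor's leading term divides it; move -287/120*x_2**2 to the remainder.
  leading term x_2*x_3**3: no divisor's leading term divides it; move -3/20*x_2*x_3**3 to the remainder.
  leading term x_2*x_3**2: no divisor's leading term divides it; move -1/40*x_2*x_3**2 to the remainder.
  leading term x_2*x_3: no divisor's leading term divides it; move -x_2*x_3 to the remainder.
  leading term x_2: no divisor's leading term divides it; move x_2 to the remainder.
  leading term x_3: no divisor's leading term divides it; move -193/60*x_3 to the remainder.
  leading term 1: no divisor's leading term divides it; move 61/40 to the remainder.
  remainder 1/4*x_2**4 - 1/4*x_2**3*x_3**2 + 3/20*x_2**2*x_3 - 287/120*x_2**2 - 3/20*x_2*x_3**3 - 1/40*x_2*x_3**2 - x_2*x_3 + x_2 - 193/60*x_3 + 61/40 ≠ 0; add k_3 = 1/4*x_2**4 - 1/4*x_2**3*x_3**2 + 3/20*x_2**2*x_3 - 287/120*x_2**2 - 3/20*x_2*x_3**3 - 1/40*x_2*x_3**2 - x_2*x_3 + x_2 - 193/60*x_3 + 61/40 to the basis.

The other S-polynomials (S(h_1,k_3), S(h_2,k_3)) all reduce to 0 modulo the current basis, so we have a Gröbner basis.
Inter-reduce: drop elements whose leading term is divisible by another's, tail-reduce, and make monic.
Reduced Gröbner basis: {x_1*x_2**2 + 7/10*x_1 - 3/20*x_2**2 + 3/20*x_2*x_3**2 + x_2 + 193/60, x_1*x_3 - x_1 + 1/4*x_2**2 - 1/4*x_2*x_3**2 - 29/12, x_2**4 - x_2**3*x_3**2 + 3/5*x_2**2*x_3 - 287/30*x_2**2 - 3/5*x_2*x_3**3 - 1/10*x_2*x_3**2 - 4*x_2*x_3 + 4*x_2 - 193/15*x_3 + 61/10}.

These differ, so the ideals are not equal.

No, the ideals differ.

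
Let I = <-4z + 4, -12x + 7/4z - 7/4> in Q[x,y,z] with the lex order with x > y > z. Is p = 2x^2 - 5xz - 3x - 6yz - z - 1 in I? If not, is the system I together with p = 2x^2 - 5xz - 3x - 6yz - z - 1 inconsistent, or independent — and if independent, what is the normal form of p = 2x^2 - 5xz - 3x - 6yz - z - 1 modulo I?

2x^2 - 5xz - 3x - 6yz - z - 1 is independent of I; its normal form modulo I is -6y - 2.

First compute the reduced Gröbner basis of I by Buchberger's algorithm.
f_1 = -4z + 4, LT = z.
f_2 = -12x + 7/4z - 7/4, LT = x.

The S-polynomials (S(f_1,f_2)) all reduce to 0 modulo the current basis, so we have a Gröbner basis.
Inter-reduce: drop elements whose leading term is divisible by another's, tail-reduce, and make monic.
Reduced Gröbner basis: {x, z - 1}.
Label its elements g_1 = x, g_2 = z - 1.

Reduce p = 2x^2 - 5xz - 3x - 6yz - z - 1 modulo G:
  leading term x^2: subtract (2x)·g_1 from 2x^2 - 5xz - 3x - 6yz - z - 1 → -5xz - 3x - 6yz - z - 1
  leading term xz: subtract (-5z)·g_1 from -5xz - 3x - 6yz - z - 1 → -3x - 6yz - z - 1
  leading term x: subtract (-3)·g_1 from -3x - 6yz - z - 1 → -6yz - z - 1
  leading term yz: subtract (-6y)·g_2 from -6yz - z - 1 → -6y - z - 1
  leading term y: no divisor's leading term divides it; move -6y to the remainder.
  leading term z: subtract (-1)·g_2 from -z - 1 → -2
  leading term 1: no divisor's leading term divides it; move -2 to the remainder.
  normal form = -6y - 2.
The normal form is nonzero, so p ∉ I. Since p minus its normal form lies in I, I + (p) = I + (r) where r = -6y - 2; decide whether this ideal is the whole ring.
Run Buchberger on G together with r (pairs among the g_i already reduce to 0 since G is a Gröbner basis):
g_1 = x, LT = x.
g_2 = z - 1, LT = z.
r = -6y - 2, LT = y.

The S-polynomials (S(g_1,g_2), S(g_1,r), S(g_2,r)) all reduce to 0 modulo the current basis, so we have a Gröbner basis.
Inter-reduce: drop elements whose leading term is divisible by another's, tail-reduce, and make monic.
Reduced Gröbner basis: {x, y + 1/3, z - 1}.
The reduced Gröbner basis of I + (p) is {x, y + 1/3, z - 1} ≠ {1}, a proper ideal, so the enlarged system stays consistent: p is independent of I, with normal form -6y - 2.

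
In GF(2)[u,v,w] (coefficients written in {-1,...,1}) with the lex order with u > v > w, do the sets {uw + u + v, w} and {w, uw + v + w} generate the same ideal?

Equality of ideals is decidable: compute both reduced Gröbner bases (unique for the ordering) and check whether they agree.
Buchberger on the first generating set:
f_1 = uw + u + v, LT = uw.
f_2 = w, LT = w.

S(f_1,f_2): lcm = uw. S = u + v.
  leading term u: no divisor's leading term divides it; move u to the remainder.
  leading term v: no divisor's leading term divides it; move v to the remainder.
  remainder u + v ≠ 0; add g_3 = u + v to the basis.

The other S-polynomials (S(f_1,g_3), S(f_2,g_3)) all reduce to 0 modulo the current basis, so we have a Gröbner basis.
Inter-reduce: drop elements whose leading term is divisible by another's, tail-reduce, and make monic.
Reduced Gröbner basis: {u + v, w}.

Buchberger on the second generating set:
h_1 = w, LT = w.
h_2 = uw + v + w, LT = uw.

S(h_1,h_2): lcm = uw. S = v + w.
  leading term v: no divisor's leading term divides it; move v to the remainder.
  leading term w: subtract (1)·h_1 from w → 0
  remainder v ≠ 0; add k_3 = v to the basis.

The other S-polynomials (S(h_1,k_3), S(h_2,k_3)) all reduce to 0 modulo the current basis, so we have a Gröbner basis.
Inter-reduce: drop elements whose leading term is divisible by another's, tail-reduce, and make monic.
Reduced Gröbner basis: {v, w}.

These differ, so the ideals are not equal.
The same test decides containment: I ⊆ J iff every generator of I reduces to 0 modulo a Gröbner basis of J.

No, the ideals differ.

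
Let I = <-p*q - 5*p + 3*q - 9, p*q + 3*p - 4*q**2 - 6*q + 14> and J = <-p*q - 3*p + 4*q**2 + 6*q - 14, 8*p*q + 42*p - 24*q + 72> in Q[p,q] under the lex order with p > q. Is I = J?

Two ideals are equal iff their reduced Gröbner bases coincide (the reduced basis is unique for a fixed ordering).
Buchberger on the first generating set:
f_1 = -p*q - 5*p + 3*q - 9, LT = p*q.
f_2 = p*q + 3*p - 4*q**2 - 6*q + 14, LT = p*q.

S(f_1,f_2): lcm = p*q. S = 2*p + 4*q**2 + 3*q - 5.
  leading term p: no divisor's leading term divides it; move 2*p to the remainder.
  leading term q**2: no divisor's leading term divides it; move 4*q**2 to the remainder.
  leading term q: no divisor's leading term divides it; move 3*q to the remainder.
  leading term 1: no divisor's leading term divides it; move -5 to the remainder.
  remainder 2*p + 4*q**2 + 3*q - 5 ≠ 0; add g_3 = 2*p + 4*q**2 + 3*q - 5 to the basis.

S(f_1,g_3): lcm = p*q. S = 5*p - 2*q**3 - 3/2*q**2 - 1/2*q + 9.
  leading term p: subtract (5/2)·g_3 from 5*p - 2*q**3 - 3/2*q**2 - 1/2*q + 9 → -2*q**3 - 23/2*q**2 - 8*q + 43/2
  leading term q**3: no divisor's leading term divides it; move -2*q**3 to the remainder.
  leading term q**2: no divisor's leading term divides it; move -23/2*q**2 to the remainder.
  leading term q: no divisor's leading term divides it; move -8*q to the remainder.
  leading term 1: no divisor's leading term divides it; move 43/2 to the remainder.
  remainder -2*q**3 - 23/2*q**2 - 8*q + 43/2 ≠ 0; add g_4 = -2*q**3 - 23/2*q**2 - 8*q + 43/2 to the basis.

The other S-polynomials (S(f_2,g_3), S(f_1,g_4), S(f_2,g_4), S(g_3,g_4)) all reduce to 0 modulo the current basis, so we have a Gröbner basis.
Inter-reduce: drop elements whose leading term is divisible by another's, tail-reduce, and make monic.
Reduced Gröbner basis: {p + 2*q**2 + 3/2*q - 5/2, q**3 + 23/4*q**2 + 4*q - 43/4}.

Buchberger on the second generating set:
h_1 = -p*q - 3*p + 4*q**2 + 6*q - 14, LT = p*q.
h_2 = 8*p*q + 42*p - 24*q + 72, LT = p*q.

S(h_1,h_2): lcm = p*q. S = -9/4*p - 4*q**2 - 3*q + 5.
  leading term p: no divisor's leading term divides it; move -9/4*p to the remainder.
  leading term q**2: no divisor's leading term divides it; move -4*q**2 to the remainder.
  leading term q: no divisor's leading term divides it; move -3*q to the remainder.
  leading term 1: no divisor's leading term divides it; move 5 to the remainder.
  remainder -9/4*p - 4*q**2 - 3*q + 5 ≠ 0; add k_3 = -9/4*p - 4*q**2 - 3*q + 5 to the basis.

S(h_1,k_3): lcm = p*q. S = 3*p - 16/9*q**3 - 16/3*q**2 - 34/9*q + 14.
  leading term p: subtract (-4/3)·k_3 from 3*p - 16/9*q**3 - 16/3*q**2 - 34/9*q + 14 → -16/9*q**3 - 32/3*q**2 - 70/9*q + 62/3
  leading term q**3: no divisor's leading term divides it; move -16/9*q**3 to the remainder.
  leading term q**2: no divisor's leading term divides it; move -32/3*q**2 to the remainder.
  leading term q: no divisor's leading term divides it; move -70/9*q to the remainder.
  leading term 1: no divisor's leading term divides it; move 62/3 to the remainder.
  remainder -16/9*q**3 - 32/3*q**2 - 70/9*q + 62/3 ≠ 0; add k_4 = -16/9*q**3 - 32/3*q**2 - 70/9*q + 62/3 to the basis.

The other S-polynomials (S(h_2,k_3), S(h_1,k_4), S(h_2,k_4), S(k_3,k_4)) all reduce to 0 modulo the current basis, so we have a Gröbner basis.
Inter-reduce: drop elements whose leading term is divisible by another's, tail-reduce, and make monic.
Reduced Gröbner basis: {p + 16/9*q**2 + 4/3*q - 20/9, q**3 + 6*q**2 + 35/8*q - 93/8}.

The bases are distinct; the ideals are different.

No, the ideals differ.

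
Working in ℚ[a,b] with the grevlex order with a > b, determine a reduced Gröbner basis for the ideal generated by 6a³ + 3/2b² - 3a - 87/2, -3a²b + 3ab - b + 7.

G = {a³ + ¼b² - ½a - 29/4, a²b - ab + ⅓b - 7/3, b³ + ⅔ab + 28/3a - 91/3b + 28/3}

f_1 = 6a³ + 3/2b² - 3a - 87/2, LT = a³.
f_2 = -3a²b + 3ab - b + 7, LT = a²b.

S(f_1,f_2): lcm = a³b. S = a²b + ¼b³ - ⅚ab + 7/3a - 29/4b.
  leading term a²b: subtract (-⅓)·f_2 from a²b + ¼b³ - ⅚ab + 7/3a - 29/4b → ¼b³ + ⅙ab + 7/3a - 91/12b + 7/3
  leading term b³: no divisor's leading term divides it; move ¼b³ to the remainder.
  leading term ab: no divisor's leading term divides it; move ⅙ab to the remainder.
  leading term a: no divisor's leading term divides it; move 7/3a to the remainder.
  leading term b: no divisor's leading term divides it; move -91/12b to the remainder.
  leading term 1: no divisor's leading term divides it; move 7/3 to the remainder.
  remainder ¼b³ + ⅙ab + 7/3a - 91/12b + 7/3 ≠ 0; add g_3 = ¼b³ + ⅙ab + 7/3a - 91/12b + 7/3 to the basis.

The other S-polynomials (S(f_1,g_3), S(f_2,g_3)) all reduce to 0 modulo the current basis, so we have a Gröbner basis.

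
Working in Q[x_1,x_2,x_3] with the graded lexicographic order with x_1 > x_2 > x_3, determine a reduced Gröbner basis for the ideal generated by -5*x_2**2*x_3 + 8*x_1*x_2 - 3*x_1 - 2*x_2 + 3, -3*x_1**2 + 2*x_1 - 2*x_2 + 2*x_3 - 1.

The reduced Gröbner basis is the canonical form of the ideal for this ordering.

f_1 = -5*x_2**2*x_3 + 8*x_1*x_2 - 3*x_1 - 2*x_2 + 3, LT = x_2**2*x_3.
f_2 = -3*x_1**2 + 2*x_1 - 2*x_2 + 2*x_3 - 1, LT = x_1**2.

The S-polynomials (S(f_1,f_2)) all reduce to 0 modulo the current basis, so we have a Gröbner basis.

G = {x_2**2*x_3 - 8/5*x_1*x_2 + 3/5*x_1 + 2/5*x_2 - 3/5, x_1**2 - 2/3*x_1 + 2/3*x_2 - 2/3*x_3 + 1/3}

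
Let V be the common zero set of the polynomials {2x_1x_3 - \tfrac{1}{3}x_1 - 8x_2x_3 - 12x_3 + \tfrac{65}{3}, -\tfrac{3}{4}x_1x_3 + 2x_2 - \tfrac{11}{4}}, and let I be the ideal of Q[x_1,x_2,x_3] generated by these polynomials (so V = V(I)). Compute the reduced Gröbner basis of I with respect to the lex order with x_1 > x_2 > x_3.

G = {x_1 + 24x_2x_3 - 16x_2 + 36x_3 - 43, x_2x_3^{2} - \tfrac{2}{3}x_2x_3 + \tfrac{1}{9}x_2 + \tfrac{3}{2}x_3^{2} - \tfrac{43}{24}x_3 - \tfrac{11}{72}}

f_1 = 2x_1x_3 - \tfrac{1}{3}x_1 - 8x_2x_3 - 12x_3 + \tfrac{65}{3}, LT = x_1x_3.
f_2 = -\tfrac{3}{4}x_1x_3 + 2x_2 - \tfrac{11}{4}, LT = x_1x_3.

S(f_1,f_2): lcm = x_1x_3. S = -\tfrac{1}{6}x_1 - 4x_2x_3 + \tfrac{8}{3}x_2 - 6x_3 + \tfrac{43}{6}.
  leading term x_1: no divisor's leading term divides it; move -\tfrac{1}{6}x_1 to the remainder.
  leading term x_2x_3: no divisor's leading term divides it; move -4x_2x_3 to the remainder.
  leading term x_2: no divisor's leading term divides it; move \tfrac{8}{3}x_2 to the remainder.
  leading term x_3: no divisor's leading term divides it; move -6x_3 to the remainder.
  leading term 1: no divisor's leading term divides it; move \tfrac{43}{6} to the remainder.
  remainder -\tfrac{1}{6}x_1 - 4x_2x_3 + \tfrac{8}{3}x_2 - 6x_3 + \tfrac{43}{6} ≠ 0; add g_3 = -\tfrac{1}{6}x_1 - 4x_2x_3 + \tfrac{8}{3}x_2 - 6x_3 + \tfrac{43}{6} to the basis.

S(f_1,g_3): lcm = x_1x_3. S = -\tfrac{1}{6}x_1 - 24x_2x_3^{2} + 12x_2x_3 - 36x_3^{2} + 37x_3 + \tfrac{65}{6}.
  leading term x_1: subtract (1)·g_3 from -\tfrac{1}{6}x_1 - 24x_2x_3^{2} + 12x_2x_3 - 36x_3^{2} + 37x_3 + \tfrac{65}{6} → -24x_2x_3^{2} + 16x_2x_3 - \tfrac{8}{3}x_2 - 36x_3^{2} + 43x_3 + \tfrac{11}{3}
  leading term x_2x_3^{2}: no divisor's leading term divides it; move -24x_2x_3^{2} to the remainder.
  leading term x_2x_3: no divisor's leading term divides it; move 16x_2x_3 to the remainder.
  leading term x_2: no divisor's leading term divides it; move -\tfrac{8}{3}x_2 to the remainder.
  leading term x_3^{2}: no divisor's leading term divides it; move -36x_3^{2} to the remainder.
  leading term x_3: no divisor's leading term divides it; move 43x_3 to the remainder.
  leading term 1: no divisor's leading term divides it; move \tfrac{11}{3} to the remainder.
  remainder -24x_2x_3^{2} + 16x_2x_3 - \tfrac{8}{3}x_2 - 36x_3^{2} + 43x_3 + \tfrac{11}{3} ≠ 0; add g_4 = -24x_2x_3^{2} + 16x_2x_3 - \tfrac{8}{3}x_2 - 36x_3^{2} + 43x_3 + \tfrac{11}{3} to the basis.

S(f_2,g_3): lcm = x_1x_3. S = -24x_2x_3^{2} + 16x_2x_3 - \tfrac{8}{3}x_2 - 36x_3^{2} + 43x_3 + \tfrac{11}{3}.
  leading term x_2x_3^{2}: subtract (1)·g_4 from -24x_2x_3^{2} + 16x_2x_3 - \tfrac{8}{3}x_2 - 36x_3^{2} + 43x_3 + \tfrac{11}{3} → 0
  remainder 0.

S(f_1,g_4): lcm = x_1x_2x_3^{2}. S = \tfrac{1}{2}x_1x_2x_3 - \tfrac{1}{9}x_1x_2 - \tfrac{3}{2}x_1x_3^{2} + \tfrac{43}{24}x_1x_3 + \tfrac{11}{72}x_1 - 4x_2^{2}x_3^{2} - 6x_2x_3^{2} + \tfrac{65}{6}x_2x_3.
  leading term x_1x_2x_3: subtract (\tfrac{1}{4}x_2)·f_1 from \tfrac{1}{2}x_1x_2x_3 - \tfrac{1}{9}x_1x_2 - \tfrac{3}{2}x_1x_3^{2} + \tfrac{43}{24}x_1x_3 + \tfrac{11}{72}x_1 - 4x_2^{2}x_3^{2} - 6x_2x_3^{2} + \tfrac{65}{6}x_2x_3 → -\tfrac{1}{36}x_1x_2 - \tfrac{3}{2}x_1x_3^{2} + \tfrac{43}{24}x_1x_3 + \tfrac{11}{72}x_1 - 4x_2^{2}x_3^{2} + 2x_2^{2}x_3 - 6x_2x_3^{2} + \tfrac{83}{6}x_2x_3 - \tfrac{65}{12}x_2
  leading term x_1x_2: subtract (\tfrac{1}{6}x_2)·g_3 from -\tfrac{1}{36}x_1x_2 - \tfrac{3}{2}x_1x_3^{2} + \tfrac{43}{24}x_1x_3 + \tfrac{11}{72}x_1 - 4x_2^{2}x_3^{2} + 2x_2^{2}x_3 - 6x_2x_3^{2} + \tfrac{83}{6}x_2x_3 - \tfrac{65}{12}x_2 → -\tfrac{3}{2}x_1x_3^{2} + \tfrac{43}{24}x_1x_3 + \tfrac{11}{72}x_1 - 4x_2^{2}x_3^{2} + \tfrac{8}{3}x_2^{2}x_3 - \tfrac{4}{9}x_2^{2} - 6x_2x_3^{2} + \tfrac{89}{6}x_2x_3 - \tfrac{119}{18}x_2
  leading term x_1x_3^{2}: subtract (-\tfrac{3}{4}x_3)·f_1 from -\tfrac{3}{2}x_1x_3^{2} + \tfrac{43}{24}x_1x_3 + \tfrac{11}{72}x_1 - 4x_2^{2}x_3^{2} + \tfrac{8}{3}x_2^{2}x_3 - \tfrac{4}{9}x_2^{2} - 6x_2x_3^{2} + \tfrac{89}{6}x_2x_3 - \tfrac{119}{18}x_2 → \tfrac{37}{24}x_1x_3 + \tfrac{11}{72}x_1 - 4x_2^{2}x_3^{2} + \tfrac{8}{3}x_2^{2}x_3 - \tfrac{4}{9}x_2^{2} - 12x_2x_3^{2} + \tfrac{89}{6}x_2x_3 - \tfrac{119}{18}x_2 - 9x_3^{2} + \tfrac{65}{4}x_3
  leading term x_1x_3: subtract (\tfrac{37}{48})·f_1 from \tfrac{37}{24}x_1x_3 + \tfrac{11}{72}x_1 - 4x_2^{2}x_3^{2} + \tfrac{8}{3}x_2^{2}x_3 - \tfrac{4}{9}x_2^{2} - 12x_2x_3^{2} + \tfrac{89}{6}x_2x_3 - \tfrac{119}{18}x_2 - 9x_3^{2} + \tfrac{65}{4}x_3 → \tfrac{59}{144}x_1 - 4x_2^{2}x_3^{2} + \tfrac{8}{3}x_2^{2}x_3 - \tfrac{4}{9}x_2^{2} - 12x_2x_3^{2} + 21x_2x_3 - \tfrac{119}{18}x_2 - 9x_3^{2} + \tfrac{51}{2}x_3 - \tfrac{2405}{144}
  leading term x_1: subtract (-\tfrac{59}{24})·g_3 from \tfrac{59}{144}x_1 - 4x_2^{2}x_3^{2} + \tfrac{8}{3}x_2^{2}x_3 - \tfrac{4}{9}x_2^{2} - 12x_2x_3^{2} + 21x_2x_3 - \tfrac{119}{18}x_2 - 9x_3^{2} + \tfrac{51}{2}x_3 - \tfrac{2405}{144} → -4x_2^{2}x_3^{2} + \tfrac{8}{3}x_2^{2}x_3 - \tfrac{4}{9}x_2^{2} - 12x_2x_3^{2} + \tfrac{67}{6}x_2x_3 - \tfrac{1}{18}x_2 - 9x_3^{2} + \tfrac{43}{4}x_3 + \tfrac{11}{12}
  leading term x_2^{2}x_3^{2}: subtract (\tfrac{1}{6}x_2)·g_4 from -4x_2^{2}x_3^{2} + \tfrac{8}{3}x_2^{2}x_3 - \tfrac{4}{9}x_2^{2} - 12x_2x_3^{2} + \tfrac{67}{6}x_2x_3 - \tfrac{1}{18}x_2 - 9x_3^{2} + \tfrac{43}{4}x_3 + \tfrac{11}{12} → -6x_2x_3^{2} + 4x_2x_3 - \tfrac{2}{3}x_2 - 9x_3^{2} + \tfrac{43}{4}x_3 + \tfrac{11}{12}
  leading term x_2x_3^{2}: subtract (\tfrac{1}{4})·g_4 from -6x_2x_3^{2} + 4x_2x_3 - \tfrac{2}{3}x_2 - 9x_3^{2} + \tfrac{43}{4}x_3 + \tfrac{11}{12} → 0
  remainder 0.

S(f_2,g_4): lcm = x_1x_2x_3^{2}. S = \tfrac{2}{3}x_1x_2x_3 - \tfrac{1}{9}x_1x_2 - \tfrac{3}{2}x_1x_3^{2} + \tfrac{43}{24}x_1x_3 + \tfrac{11}{72}x_1 - \tfrac{8}{3}x_2^{2}x_3 + \tfrac{11}{3}x_2x_3.
  leading term x_1x_2x_3: subtract (\tfrac{1}{3}x_2)·f_1 from \tfrac{2}{3}x_1x_2x_3 - \tfrac{1}{9}x_1x_2 - \tfrac{3}{2}x_1x_3^{2} + \tfrac{43}{24}x_1x_3 + \tfrac{11}{72}x_1 - \tfrac{8}{3}x_2^{2}x_3 + \tfrac{11}{3}x_2x_3 → -\tfrac{3}{2}x_1x_3^{2} + \tfrac{43}{24}x_1x_3 + \tfrac{11}{72}x_1 + \tfrac{23}{3}x_2x_3 - \tfrac{65}{9}x_2
  leading term x_1x_3^{2}: subtract (-\tfrac{3}{4}x_3)·f_1 from -\tfrac{3}{2}x_1x_3^{2} + \tfrac{43}{24}x_1x_3 + \tfrac{11}{72}x_1 + \tfrac{23}{3}x_2x_3 - \tfrac{65}{9}x_2 → \tfrac{37}{24}x_1x_3 + \tfrac{11}{72}x_1 - 6x_2x_3^{2} + \tfrac{23}{3}x_2x_3 - \tfrac{65}{9}x_2 - 9x_3^{2} + \tfrac{65}{4}x_3
  leading term x_1x_3: subtract (\tfrac{37}{48})·f_1 from \tfrac{37}{24}x_1x_3 + \tfrac{11}{72}x_1 - 6x_2x_3^{2} + \tfrac{23}{3}x_2x_3 - \tfrac{65}{9}x_2 - 9x_3^{2} + \tfrac{65}{4}x_3 → \tfrac{59}{144}x_1 - 6x_2x_3^{2} + \tfrac{83}{6}x_2x_3 - \tfrac{65}{9}x_2 - 9x_3^{2} + \tfrac{51}{2}x_3 - \tfrac{2405}{144}
  leading term x_1: subtract (-\tfrac{59}{24})·g_3 from \tfrac{59}{144}x_1 - 6x_2x_3^{2} + \tfrac{83}{6}x_2x_3 - \tfrac{65}{9}x_2 - 9x_3^{2} + \tfrac{51}{2}x_3 - \tfrac{2405}{144} → -6x_2x_3^{2} + 4x_2x_3 - \tfrac{2}{3}x_2 - 9x_3^{2} + \tfrac{43}{4}x_3 + \tfrac{11}{12}
  leading term x_2x_3^{2}: subtract (\tfrac{1}{4})·g_4 from -6x_2x_3^{2} + 4x_2x_3 - \tfrac{2}{3}x_2 - 9x_3^{2} + \tfrac{43}{4}x_3 + \tfrac{11}{12} → 0
  remainder 0.

S(g_3,g_4): leading monomials are coprime, so the S-polynomial reduces to 0 (Buchberger's first criterion).
Every S-polynomial of the final basis reduces to 0, so we have a Gröbner basis.
Inter-reduce: drop elements whose leading term is divisible by another's, tail-reduce, and make monic.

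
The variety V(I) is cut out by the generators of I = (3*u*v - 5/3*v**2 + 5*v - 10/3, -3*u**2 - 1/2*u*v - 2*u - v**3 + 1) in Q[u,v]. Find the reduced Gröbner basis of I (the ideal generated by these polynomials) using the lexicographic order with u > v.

G = {u + 3/10*v**4 + 13/36*v**3 - 19/12*v**2 + 173/90*v - 1, v**5 + 65/54*v**4 - 95/18*v**3 + 223/27*v**2 - 80/9*v + 100/27}

f_1 = 3*u*v - 5/3*v**2 + 5*v - 10/3, LT = u*v.
f_2 = -3*u**2 - 1/2*u*v - 2*u - v**3 + 1, LT = u**2.

S(f_1,f_2): lcm = u**2*v. S = -13/18*u*v**2 + u*v - 10/9*u - 1/3*v**4 + 1/3*v.
  leading term u*v**2: subtract (-13/54*v)·f_1 from -13/18*u*v**2 + u*v - 10/9*u - 1/3*v**4 + 1/3*v → u*v - 10/9*u - 1/3*v**4 - 65/162*v**3 + 65/54*v**2 - 38/81*v
  leading term u*v: subtract (1/3)·f_1 from u*v - 10/9*u - 1/3*v**4 - 65/162*v**3 + 65/54*v**2 - 38/81*v → -10/9*u - 1/3*v**4 - 65/162*v**3 + 95/54*v**2 - 173/81*v + 10/9
  leading term u: no divisor's leading term divides it; move -10/9*u to the remainder.
  leading term v**4: no divisor's leading term divides it; move -1/3*v**4 to the remainder.
  leading term v**3: no divisor's leading term divides it; move -65/162*v**3 to the remainder.
  leading term v**2: no divisor's leading term divides it; move 95/54*v**2 to the remainder.
  leading term v: no divisor's leading term divides it; move -173/81*v to the remainder.
  leading term 1: no divisor's leading term divides it; move 10/9 to the remainder.
  remainder -10/9*u - 1/3*v**4 - 65/162*v**3 + 95/54*v**2 - 173/81*v + 10/9 ≠ 0; add g_3 = -10/9*u - 1/3*v**4 - 65/162*v**3 + 95/54*v**2 - 173/81*v + 10/9 to the basis.

S(f_1,g_3): lcm = u*v. S = -3/10*v**5 - 13/36*v**4 + 19/12*v**3 - 223/90*v**2 + 8/3*v - 10/9.
  leading term v**5: no divisor's leading term divides it; move -3/10*v**5 to the remainder.
  leading term v**4: no divisor's leading term divides it; move -13/36*v**4 to the remainder.
  leading term v**3: no divisor's leading term divides it; move 19/12*v**3 to the remainder.
  leading term v**2: no divisor's leading term divides it; move -223/90*v**2 to the remainder.
  leading term v: no divisor's leading term divides it; move 8/3*v to the remainder.
  leading term 1: no divisor's leading term divides it; move -10/9 to the remainder.
  remainder -3/10*v**5 - 13/36*v**4 + 19/12*v**3 - 223/90*v**2 + 8/3*v - 10/9 ≠ 0; add g_4 = -3/10*v**5 - 13/36*v**4 + 19/12*v**3 - 223/90*v**2 + 8/3*v - 10/9 to the basis.

The other S-polynomials (S(f_2,g_3), S(f_1,g_4), S(f_2,g_4), S(g_3,g_4)) all reduce to 0 modulo the current basis, so we have a Gröbner basis.
Inter-reduce: drop elements whose leading term is divisible by another's, tail-reduce, and make monic.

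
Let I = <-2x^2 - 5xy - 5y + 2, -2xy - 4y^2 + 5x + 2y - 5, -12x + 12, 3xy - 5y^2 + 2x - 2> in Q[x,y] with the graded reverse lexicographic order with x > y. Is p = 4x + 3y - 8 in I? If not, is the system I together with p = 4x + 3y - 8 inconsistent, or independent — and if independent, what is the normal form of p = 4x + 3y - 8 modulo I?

First compute the reduced Gröbner basis of I by Buchberger's algorithm.
f_1 = -2x^2 - 5xy - 5y + 2, LT = x^2.
f_2 = -2xy - 4y^2 + 5x + 2y - 5, LT = xy.
f_3 = -12x + 12, LT = x.
f_4 = 3xy - 5y^2 + 2x - 2, LT = xy.

S(f_1,f_2): lcm = x^2y. S = 1/2xy^2 + 5/2x^2 + xy + 5/2y^2 - 5/2x - y.
  reduce S modulo (f_1, f_2, f_3, f_4):
  remainder -y^3 + 11y^2 - 25/2y ≠ 0; add h_5 = -y^3 + 11y^2 - 25/2y to the basis.

S(f_1,f_3): lcm = x^2. S = 5/2xy + x + 5/2y - 1.
  reduce S modulo (f_1, f_2, f_3, f_4, h_5):
  remainder -5y^2 + 5y ≠ 0; add h_6 = -5y^2 + 5y to the basis.

S(f_1,f_4): lcm = x^2y. S = 25/6xy^2 - 2/3x^2 + 5/2y^2 + 2/3x - y.
  reduce S modulo (f_1, f_2, f_3, f_4, h_5, h_6):
  remainder -8/3y ≠ 0; add h_7 = -8/3y to the basis.

The other S-polynomials (S(f_2,f_3), S(f_2,f_4), S(f_3,f_4), S(f_1,h_5), S(f_2,h_5), S(f_3,h_5), S(f_4,h_5), S(f_1,h_6), S(f_2,h_6), S(f_3,h_6), S(f_4,h_6), S(h_5,h_6), S(f_1,h_7), S(f_2,h_7), S(f_3,h_7), S(f_4,h_7), S(h_5,h_7), S(h_6,h_7)) all reduce to 0 modulo the current basis, so we have a Gröbner basis.
Inter-reduce: drop elements whose leading term is divisible by another's, tail-reduce, and make monic.
Reduced Gröbner basis: {x - 1, y}.
Label its elements g_1 = x - 1, g_2 = y.

Reduce p = 4x + 3y - 8 modulo G:
  leading term x: subtract (4)·g_1 from 4x + 3y - 8 → 3y - 4
  leading term y: subtract (3)·g_2 from 3y - 4 → -4
  leading term 1: no divisor's leading term divides it; move -4 to the remainder.
  normal form = -4.
The normal form is nonzero, so p ∉ I. Since p minus its normal form lies in I, I + (p) = I + (r) where r = -4; decide whether this ideal is the whole ring.
Here r = -4 is a nonzero constant, hence a unit: 1 ∈ I + (p), the Gröbner basis of I + (p) is {1}, and the enlarged system has no common solution — adjoining p is inconsistent.

Adjoining 4x + 3y - 8 makes the ideal the whole ring: the system is inconsistent.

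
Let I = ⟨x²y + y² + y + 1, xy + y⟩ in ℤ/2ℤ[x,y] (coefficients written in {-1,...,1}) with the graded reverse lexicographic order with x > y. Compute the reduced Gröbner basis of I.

This is the nonlinear analogue of row-reducing a linear system.

f_1 = x²y + y² + y + 1, LT = x²y.
f_2 = xy + y, LT = xy.

S(f_1,f_2): lcm = x²y. S = xy + y² + y + 1.
  leading term xy: subtract (1)·f_2 from xy + y² + y + 1 → y² + 1
  leading term y²: no divisor's leading term divides it; move y² to the remainder.
  leading term 1: no divisor's leading term divides it; move 1 to the remainder.
  remainder y² + 1 ≠ 0; add g_3 = y² + 1 to the basis.

S(f_1,g_3): lcm = x²y². S = y³ + x² + y² + y.
  leading term y³: subtract (y)·g_3 from y³ + x² + y² + y → x² + y²
  leading term x²: no divisor's leading term divides it; move x² to the remainder.
  leading term y²: subtract (1)·g_3 from y² → 1
  leading term 1: no divisor's leading term divides it; move 1 to the remainder.
  remainder x² + 1 ≠ 0; add g_4 = x² + 1 to the basis.

S(f_2,g_3): lcm = xy². S = y² + x.
  leading term y²: subtract (1)·g_3 from y² + x → x + 1
  leading term x: no divisor's leading term divides it; move x to the remainder.
  leading term 1: no divisor's leading term divides it; move 1 to the remainder.
  remainder x + 1 ≠ 0; add g_5 = x + 1 to the basis.

The other S-polynomials (S(f_1,g_4), S(f_2,g_4), S(g_3,g_4), S(f_1,g_5), S(f_2,g_5), S(g_3,g_5), S(g_4,g_5)) all reduce to 0 modulo the current basis, so we have a Gröbner basis.
Inter-reduce: drop elements whose leading term is divisible by another's, tail-reduce, and make monic.

G = {y² + 1, x + 1}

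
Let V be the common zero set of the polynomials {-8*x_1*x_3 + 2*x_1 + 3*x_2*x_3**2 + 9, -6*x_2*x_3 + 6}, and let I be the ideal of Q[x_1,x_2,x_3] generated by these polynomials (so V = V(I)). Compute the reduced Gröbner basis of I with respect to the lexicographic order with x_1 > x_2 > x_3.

G = {x_1*x_2 - 4*x_1 + 9/2*x_2 + 3/2, x_1*x_3 - 1/4*x_1 - 3/8*x_3 - 9/8, x_2*x_3 - 1}

f_1 = -8*x_1*x_3 + 2*x_1 + 3*x_2*x_3**2 + 9, LT = x_1*x_3.
f_2 = -6*x_2*x_3 + 6, LT = x_2*x_3.

S(f_1,f_2): lcm = x_1*x_2*x_3. S = -1/4*x_1*x_2 + x_1 - 3/8*x_2**2*x_3**2 - 9/8*x_2.
  leading term x_1*x_2: no divisor's leading term divides it; move -1/4*x_1*x_2 to the remainder.
  leading term x_1: no divisor's leading term divides it; move x_1 to the remainder.
  leading term x_2**2*x_3**2: subtract (1/16*x_2*x_3)·f_2 from -3/8*x_2**2*x_3**2 - 9/8*x_2 → -3/8*x_2*x_3 - 9/8*x_2
  leading term x_2*x_3: subtract (1/16)·f_2 from -3/8*x_2*x_3 - 9/8*x_2 → -9/8*x_2 - 3/8
  leading term x_2: no divisor's leading term divides it; move -9/8*x_2 to the remainder.
  leading term 1: no divisor's leading term divides it; move -3/8 to the remainder.
  remainder -1/4*x_1*x_2 + x_1 - 9/8*x_2 - 3/8 ≠ 0; add g_3 = -1/4*x_1*x_2 + x_1 - 9/8*x_2 - 3/8 to the basis.

The other S-polynomials (S(f_1,g_3), S(f_2,g_3)) all reduce to 0 modulo the current basis, so we have a Gröbner basis.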